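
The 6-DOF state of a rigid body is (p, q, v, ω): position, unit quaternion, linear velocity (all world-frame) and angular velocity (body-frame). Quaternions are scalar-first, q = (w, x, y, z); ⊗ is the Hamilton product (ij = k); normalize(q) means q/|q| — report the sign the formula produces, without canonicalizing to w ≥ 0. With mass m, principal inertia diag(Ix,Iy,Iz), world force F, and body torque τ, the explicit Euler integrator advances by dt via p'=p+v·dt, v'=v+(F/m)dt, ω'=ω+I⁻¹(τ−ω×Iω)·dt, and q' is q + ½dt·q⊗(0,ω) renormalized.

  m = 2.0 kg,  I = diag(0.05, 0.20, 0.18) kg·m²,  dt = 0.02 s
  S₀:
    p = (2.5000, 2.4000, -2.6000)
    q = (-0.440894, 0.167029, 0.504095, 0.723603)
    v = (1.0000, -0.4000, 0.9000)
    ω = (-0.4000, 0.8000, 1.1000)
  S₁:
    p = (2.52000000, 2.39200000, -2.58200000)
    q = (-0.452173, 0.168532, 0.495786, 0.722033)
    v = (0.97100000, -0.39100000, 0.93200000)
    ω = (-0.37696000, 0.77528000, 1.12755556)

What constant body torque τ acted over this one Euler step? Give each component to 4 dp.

τ = (0.0400, -0.1900, 0.2000)

rate change Δω = (0.02304000, -0.02472000, 0.02755556)
gyro term ω₀×Iω₀ = (-0.0176, 0.0572, -0.0480)
I·α + gyro = (0.0400, -0.1900, 0.2000)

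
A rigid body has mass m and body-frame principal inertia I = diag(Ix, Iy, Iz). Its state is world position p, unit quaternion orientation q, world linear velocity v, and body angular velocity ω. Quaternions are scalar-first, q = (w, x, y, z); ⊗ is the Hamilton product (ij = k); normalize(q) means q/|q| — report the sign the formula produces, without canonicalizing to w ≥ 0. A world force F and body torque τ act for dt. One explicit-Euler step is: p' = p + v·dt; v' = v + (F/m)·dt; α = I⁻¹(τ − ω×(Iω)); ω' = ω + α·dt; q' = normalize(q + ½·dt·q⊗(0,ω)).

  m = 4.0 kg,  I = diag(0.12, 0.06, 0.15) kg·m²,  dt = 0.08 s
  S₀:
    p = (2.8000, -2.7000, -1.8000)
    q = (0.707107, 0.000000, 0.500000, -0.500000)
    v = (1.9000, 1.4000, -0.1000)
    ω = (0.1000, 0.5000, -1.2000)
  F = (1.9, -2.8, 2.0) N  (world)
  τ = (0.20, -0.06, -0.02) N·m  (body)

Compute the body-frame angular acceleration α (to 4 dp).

α = (2.1167, -1.0600, -0.1133)

gyro term ω×Iω = (-0.0540, 0.0036, -0.0030)
(τ − ω×Iω)/I = (2.1167, -1.0600, -0.1133)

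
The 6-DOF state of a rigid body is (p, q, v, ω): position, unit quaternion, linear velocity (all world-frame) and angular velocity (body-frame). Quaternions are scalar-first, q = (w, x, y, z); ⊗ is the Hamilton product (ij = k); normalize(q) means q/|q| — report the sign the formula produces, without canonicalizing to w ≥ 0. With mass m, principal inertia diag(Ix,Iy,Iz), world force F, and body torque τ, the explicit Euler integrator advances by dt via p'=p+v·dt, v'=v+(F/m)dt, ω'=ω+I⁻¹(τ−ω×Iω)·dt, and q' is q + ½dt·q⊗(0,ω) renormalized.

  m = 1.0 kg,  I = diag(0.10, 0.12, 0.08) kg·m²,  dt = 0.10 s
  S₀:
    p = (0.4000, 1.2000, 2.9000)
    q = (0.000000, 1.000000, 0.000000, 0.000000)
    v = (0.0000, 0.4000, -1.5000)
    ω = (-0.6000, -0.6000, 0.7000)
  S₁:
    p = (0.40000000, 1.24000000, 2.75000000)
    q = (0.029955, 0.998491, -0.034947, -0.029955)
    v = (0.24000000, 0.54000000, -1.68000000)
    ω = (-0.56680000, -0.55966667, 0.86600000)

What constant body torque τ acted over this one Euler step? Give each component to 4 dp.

rate change Δω = (0.03320000, 0.04033333, 0.16600000)
I·α + gyro = (0.0500, 0.0400, 0.1400)

τ = (0.0500, 0.0400, 0.1400)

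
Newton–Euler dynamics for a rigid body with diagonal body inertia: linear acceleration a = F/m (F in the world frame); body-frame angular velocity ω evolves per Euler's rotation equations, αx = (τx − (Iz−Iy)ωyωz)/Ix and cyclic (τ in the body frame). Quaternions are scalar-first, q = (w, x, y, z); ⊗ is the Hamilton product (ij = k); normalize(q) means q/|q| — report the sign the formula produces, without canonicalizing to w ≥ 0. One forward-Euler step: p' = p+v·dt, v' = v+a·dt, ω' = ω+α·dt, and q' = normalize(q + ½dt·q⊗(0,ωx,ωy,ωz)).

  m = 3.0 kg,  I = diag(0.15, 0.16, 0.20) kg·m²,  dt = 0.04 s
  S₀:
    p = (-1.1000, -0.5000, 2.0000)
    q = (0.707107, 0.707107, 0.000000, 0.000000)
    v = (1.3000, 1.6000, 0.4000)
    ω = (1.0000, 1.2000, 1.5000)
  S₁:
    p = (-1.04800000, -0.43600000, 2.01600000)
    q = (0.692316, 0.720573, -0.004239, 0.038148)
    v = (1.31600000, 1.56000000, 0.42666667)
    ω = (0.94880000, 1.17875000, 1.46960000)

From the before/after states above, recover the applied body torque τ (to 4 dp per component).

τ = (-0.1200, -0.1600, -0.1400)

Δω = ω₁−ω₀ = (-0.05120000, -0.02125000, -0.03040000)
ω₀×(Iω₀) = (0.0720, -0.0750, 0.0120)
τ = I·(Δω/dt) + ω₀×(Iω₀) = (-0.1200, -0.1600, -0.1400)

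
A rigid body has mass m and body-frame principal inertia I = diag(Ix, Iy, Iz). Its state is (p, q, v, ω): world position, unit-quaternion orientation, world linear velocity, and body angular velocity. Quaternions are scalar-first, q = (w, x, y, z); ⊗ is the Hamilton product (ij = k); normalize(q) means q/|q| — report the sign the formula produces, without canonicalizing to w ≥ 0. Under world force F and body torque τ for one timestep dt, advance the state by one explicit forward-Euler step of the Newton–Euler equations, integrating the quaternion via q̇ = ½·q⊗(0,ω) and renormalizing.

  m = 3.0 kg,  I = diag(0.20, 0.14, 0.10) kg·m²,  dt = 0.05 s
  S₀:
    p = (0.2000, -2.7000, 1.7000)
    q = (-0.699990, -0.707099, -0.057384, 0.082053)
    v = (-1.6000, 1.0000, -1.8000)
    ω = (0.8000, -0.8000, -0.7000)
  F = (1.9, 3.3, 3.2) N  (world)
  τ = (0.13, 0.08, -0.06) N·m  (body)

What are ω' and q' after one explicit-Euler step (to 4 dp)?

α = I⁻¹(τ − ω×Iω) = (0.7620, 0.9714, -0.9840)
new body rate ω' = (0.8381, -0.7514, -0.7492)
q⊗(0,ω) = (0.5772091, -0.4541808, 0.1306651, 1.1015794)
q + ½dt·q⊗(0,ω), renormalized = (-0.6852, -0.7181, -0.0541, 0.1095)

ω' = (0.8381, -0.7514, -0.7492)
q' = (-0.6852, -0.7181, -0.0541, 0.1095)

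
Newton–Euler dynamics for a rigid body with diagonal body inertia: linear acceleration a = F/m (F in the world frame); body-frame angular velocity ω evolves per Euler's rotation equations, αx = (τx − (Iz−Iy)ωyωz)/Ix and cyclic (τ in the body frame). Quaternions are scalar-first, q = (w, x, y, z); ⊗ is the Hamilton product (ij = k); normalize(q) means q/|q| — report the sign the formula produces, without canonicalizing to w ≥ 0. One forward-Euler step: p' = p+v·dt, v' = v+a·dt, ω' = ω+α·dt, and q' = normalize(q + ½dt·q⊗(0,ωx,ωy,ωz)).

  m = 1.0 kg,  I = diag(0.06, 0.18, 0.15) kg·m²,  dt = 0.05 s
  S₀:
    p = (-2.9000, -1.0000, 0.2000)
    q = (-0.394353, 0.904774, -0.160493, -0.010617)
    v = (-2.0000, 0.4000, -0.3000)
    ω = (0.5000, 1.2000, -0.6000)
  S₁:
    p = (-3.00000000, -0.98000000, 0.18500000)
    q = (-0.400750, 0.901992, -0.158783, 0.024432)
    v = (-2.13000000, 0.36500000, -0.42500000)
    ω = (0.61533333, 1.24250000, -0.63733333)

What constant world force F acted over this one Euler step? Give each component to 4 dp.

F = (-2.6000, -0.7000, -2.5000)

Δv = v₁−v₀ = (-0.13000000, -0.03500000, -0.12500000)
F = m·Δv/dt = (-2.6000, -0.7000, -2.5000)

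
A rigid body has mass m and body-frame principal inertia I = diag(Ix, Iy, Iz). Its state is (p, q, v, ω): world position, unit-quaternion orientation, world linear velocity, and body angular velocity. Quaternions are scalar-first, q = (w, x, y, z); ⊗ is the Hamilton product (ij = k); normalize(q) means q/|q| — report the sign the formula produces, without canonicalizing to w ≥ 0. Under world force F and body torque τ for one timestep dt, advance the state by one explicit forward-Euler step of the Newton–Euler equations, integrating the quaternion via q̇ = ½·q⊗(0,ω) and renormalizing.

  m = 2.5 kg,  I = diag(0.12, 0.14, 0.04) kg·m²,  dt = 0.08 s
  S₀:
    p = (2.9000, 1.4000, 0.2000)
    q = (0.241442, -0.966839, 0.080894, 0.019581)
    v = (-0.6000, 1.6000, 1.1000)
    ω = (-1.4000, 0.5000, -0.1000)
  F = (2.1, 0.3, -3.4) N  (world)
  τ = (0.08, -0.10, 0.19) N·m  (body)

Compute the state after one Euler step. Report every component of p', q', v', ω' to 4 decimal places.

p' = (2.8520, 1.5280, 0.2880)
q' = (0.1854, -0.9793, 0.0806, 0.0038)
v' = (-0.5328, 1.6096, 0.9912)
ω' = (-1.3500, 0.4365, 0.3080)

α = I⁻¹(τ − ω×Iω) = (0.6250, -0.7943, 5.1000)
ω' = ω + α·dt = (-1.3500, 0.4365, 0.3080)
2q̇ = q⊗(0,ω) = (-1.3920635, -0.3558987, -0.0033763, -0.3943121)
q + ½dt·q⊗(0,ω), renormalized = (0.1854, -0.9793, 0.0806, 0.0038)
a = F/m = (0.8400, 0.1200, -1.3600)
p' = p + v·dt = (2.8520, 1.5280, 0.2880)
new velocity v' = (-0.5328, 1.6096, 0.9912)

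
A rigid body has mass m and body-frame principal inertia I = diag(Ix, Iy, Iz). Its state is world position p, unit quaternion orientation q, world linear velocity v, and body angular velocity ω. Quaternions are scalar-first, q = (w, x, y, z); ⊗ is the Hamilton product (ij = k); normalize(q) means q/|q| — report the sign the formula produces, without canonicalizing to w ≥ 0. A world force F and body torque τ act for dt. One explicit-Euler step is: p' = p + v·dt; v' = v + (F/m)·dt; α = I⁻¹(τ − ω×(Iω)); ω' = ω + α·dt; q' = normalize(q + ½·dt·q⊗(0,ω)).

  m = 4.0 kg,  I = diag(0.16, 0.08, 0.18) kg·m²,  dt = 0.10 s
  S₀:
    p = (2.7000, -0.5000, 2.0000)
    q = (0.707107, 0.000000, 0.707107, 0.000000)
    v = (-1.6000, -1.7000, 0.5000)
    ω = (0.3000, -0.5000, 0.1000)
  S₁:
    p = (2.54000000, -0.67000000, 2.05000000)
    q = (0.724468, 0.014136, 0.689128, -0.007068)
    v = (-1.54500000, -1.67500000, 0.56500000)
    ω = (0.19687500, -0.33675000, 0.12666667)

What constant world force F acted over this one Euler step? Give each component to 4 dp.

F = (2.2000, 1.0000, 2.6000)

v₁ − v₀ = (0.05500000, 0.02500000, 0.06500000)
m·(v₁−v₀)/dt = (2.2000, 1.0000, 2.6000)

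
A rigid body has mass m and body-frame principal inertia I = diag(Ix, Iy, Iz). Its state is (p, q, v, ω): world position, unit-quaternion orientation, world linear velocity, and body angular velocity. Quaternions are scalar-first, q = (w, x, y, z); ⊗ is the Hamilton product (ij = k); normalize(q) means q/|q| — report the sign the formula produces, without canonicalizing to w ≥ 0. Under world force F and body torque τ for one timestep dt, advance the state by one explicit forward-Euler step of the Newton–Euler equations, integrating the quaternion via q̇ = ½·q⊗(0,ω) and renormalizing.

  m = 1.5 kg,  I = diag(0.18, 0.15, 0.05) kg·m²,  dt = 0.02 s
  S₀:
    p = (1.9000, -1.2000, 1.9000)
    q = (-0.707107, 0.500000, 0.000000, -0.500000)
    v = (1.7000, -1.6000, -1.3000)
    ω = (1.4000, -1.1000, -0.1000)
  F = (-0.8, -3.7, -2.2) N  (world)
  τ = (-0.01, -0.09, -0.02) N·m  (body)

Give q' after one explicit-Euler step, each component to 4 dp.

q' = (-0.7145, 0.4845, 0.0013, -0.5047)

q⊗(0,ω) = (-0.7500000, -1.5399498, 0.1278177, -0.4792893)
updated quaternion q' = (-0.7145, 0.4845, 0.0013, -0.5047)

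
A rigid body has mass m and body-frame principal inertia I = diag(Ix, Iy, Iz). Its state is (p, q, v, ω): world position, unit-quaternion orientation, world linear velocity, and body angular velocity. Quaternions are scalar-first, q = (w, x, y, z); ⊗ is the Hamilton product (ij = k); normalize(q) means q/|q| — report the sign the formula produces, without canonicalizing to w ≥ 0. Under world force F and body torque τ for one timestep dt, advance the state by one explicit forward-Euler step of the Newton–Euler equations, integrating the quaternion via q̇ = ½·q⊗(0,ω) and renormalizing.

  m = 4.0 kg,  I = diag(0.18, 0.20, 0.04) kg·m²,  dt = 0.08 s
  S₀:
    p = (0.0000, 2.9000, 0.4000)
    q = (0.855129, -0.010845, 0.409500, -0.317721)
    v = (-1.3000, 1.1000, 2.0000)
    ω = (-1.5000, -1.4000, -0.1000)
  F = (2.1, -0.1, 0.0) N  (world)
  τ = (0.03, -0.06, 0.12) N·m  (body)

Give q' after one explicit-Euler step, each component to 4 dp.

q' = (0.8732, -0.0813, 0.3794, -0.2950)

q⊗(0,ω) = (0.5252604, -1.7684529, -0.7216836, 0.5439201)
q' = normalize(q + ½dt·q⊗(0,ω)) = (0.8732, -0.0813, 0.3794, -0.2950)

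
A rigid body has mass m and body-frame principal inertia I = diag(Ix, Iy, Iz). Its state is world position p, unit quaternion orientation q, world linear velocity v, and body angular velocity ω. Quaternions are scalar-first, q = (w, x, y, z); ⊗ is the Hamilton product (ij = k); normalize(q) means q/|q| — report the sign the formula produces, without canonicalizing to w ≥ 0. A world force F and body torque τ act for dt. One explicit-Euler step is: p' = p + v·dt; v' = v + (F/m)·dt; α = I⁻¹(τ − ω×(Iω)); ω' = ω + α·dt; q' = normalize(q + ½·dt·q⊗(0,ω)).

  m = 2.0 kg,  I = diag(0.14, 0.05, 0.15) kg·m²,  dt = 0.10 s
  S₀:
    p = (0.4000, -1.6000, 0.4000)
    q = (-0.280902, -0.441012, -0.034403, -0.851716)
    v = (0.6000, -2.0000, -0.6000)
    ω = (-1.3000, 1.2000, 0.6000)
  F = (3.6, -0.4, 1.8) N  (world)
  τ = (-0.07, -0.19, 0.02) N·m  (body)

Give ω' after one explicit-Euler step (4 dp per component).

α = I⁻¹(τ − ω×Iω) = (-1.0143, -3.9560, -0.8027)
ω' = ω + α·dt = (-1.4014, 0.8044, 0.5197)

ω' = (-1.4014, 0.8044, 0.5197)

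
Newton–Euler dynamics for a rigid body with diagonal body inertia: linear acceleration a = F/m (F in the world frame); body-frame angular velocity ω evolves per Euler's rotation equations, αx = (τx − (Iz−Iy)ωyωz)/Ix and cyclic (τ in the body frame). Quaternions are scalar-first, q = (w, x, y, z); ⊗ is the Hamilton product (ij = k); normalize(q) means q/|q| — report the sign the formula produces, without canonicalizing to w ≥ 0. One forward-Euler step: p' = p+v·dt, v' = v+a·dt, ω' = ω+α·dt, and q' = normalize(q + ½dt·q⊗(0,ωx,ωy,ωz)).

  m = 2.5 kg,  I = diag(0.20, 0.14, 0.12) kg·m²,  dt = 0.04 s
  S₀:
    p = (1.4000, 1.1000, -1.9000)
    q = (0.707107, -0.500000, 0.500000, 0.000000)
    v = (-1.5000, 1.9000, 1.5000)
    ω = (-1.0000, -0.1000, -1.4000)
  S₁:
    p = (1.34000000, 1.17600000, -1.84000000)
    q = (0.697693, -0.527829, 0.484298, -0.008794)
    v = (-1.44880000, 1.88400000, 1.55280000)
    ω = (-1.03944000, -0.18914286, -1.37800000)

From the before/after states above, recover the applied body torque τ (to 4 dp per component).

τ = (-0.2000, -0.2000, 0.0600)

ω₁ − ω₀ = (-0.03944000, -0.08914286, 0.02200000)
τ = I·(Δω/dt) + ω₀×(Iω₀) = (-0.2000, -0.2000, 0.0600)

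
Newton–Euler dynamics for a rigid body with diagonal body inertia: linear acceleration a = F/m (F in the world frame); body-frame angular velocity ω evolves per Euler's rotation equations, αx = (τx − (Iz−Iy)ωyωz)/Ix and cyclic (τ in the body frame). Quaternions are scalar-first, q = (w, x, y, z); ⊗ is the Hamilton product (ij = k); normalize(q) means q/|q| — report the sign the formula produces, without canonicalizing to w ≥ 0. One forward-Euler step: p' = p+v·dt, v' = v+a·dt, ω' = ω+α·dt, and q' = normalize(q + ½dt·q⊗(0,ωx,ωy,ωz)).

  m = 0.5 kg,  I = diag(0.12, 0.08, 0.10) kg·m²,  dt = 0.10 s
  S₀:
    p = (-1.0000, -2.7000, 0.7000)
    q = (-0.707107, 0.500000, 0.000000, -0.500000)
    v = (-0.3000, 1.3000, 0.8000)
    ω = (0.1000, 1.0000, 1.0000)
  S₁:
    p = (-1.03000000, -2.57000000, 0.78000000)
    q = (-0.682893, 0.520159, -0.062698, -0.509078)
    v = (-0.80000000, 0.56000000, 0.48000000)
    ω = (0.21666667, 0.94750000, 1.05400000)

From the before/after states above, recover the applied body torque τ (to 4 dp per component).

τ = (0.1600, -0.0400, 0.0500)

ω₁ − ω₀ = (0.11666667, -0.05250000, 0.05400000)
I·α + gyro = (0.1600, -0.0400, 0.0500)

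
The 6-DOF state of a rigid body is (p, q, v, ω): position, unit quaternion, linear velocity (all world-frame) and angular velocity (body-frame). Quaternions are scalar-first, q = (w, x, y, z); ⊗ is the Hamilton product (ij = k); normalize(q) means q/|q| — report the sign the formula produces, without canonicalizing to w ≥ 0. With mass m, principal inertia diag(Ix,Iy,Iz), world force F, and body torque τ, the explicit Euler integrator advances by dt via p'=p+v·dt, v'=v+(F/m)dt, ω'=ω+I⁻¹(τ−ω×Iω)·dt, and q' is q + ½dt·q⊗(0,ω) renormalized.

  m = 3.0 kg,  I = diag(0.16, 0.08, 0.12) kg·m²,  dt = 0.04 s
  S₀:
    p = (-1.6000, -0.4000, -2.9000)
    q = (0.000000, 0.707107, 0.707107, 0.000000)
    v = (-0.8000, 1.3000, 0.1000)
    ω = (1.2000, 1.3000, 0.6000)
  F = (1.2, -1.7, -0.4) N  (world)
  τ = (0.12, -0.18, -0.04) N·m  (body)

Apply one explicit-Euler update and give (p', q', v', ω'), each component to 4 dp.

p' = (-1.6320, -0.3480, -2.8960)
q' = (-0.0353, 0.7151, 0.6981, 0.0014)
v' = (-0.7840, 1.2773, 0.0947)
ω' = (1.2222, 1.1956, 0.6283)

a = (0.4000, -0.5667, -0.1333)
p' = p + v·dt = (-1.6320, -0.3480, -2.8960)
new velocity v' = (-0.7840, 1.2773, 0.0947)
gyro term ω×Iω = (0.0312, 0.0288, -0.1248)
α = I⁻¹(τ − ω×Iω) = (0.5550, -2.6100, 0.7067)
new body rate ω' = (1.2222, 1.1956, 0.6283)
2q̇ = q⊗(0,ω) = (-1.7677675, 0.4242642, -0.4242642, 0.0707107)
q' = normalize(q + ½dt·q⊗(0,ω)) = (-0.0353, 0.7151, 0.6981, 0.0014)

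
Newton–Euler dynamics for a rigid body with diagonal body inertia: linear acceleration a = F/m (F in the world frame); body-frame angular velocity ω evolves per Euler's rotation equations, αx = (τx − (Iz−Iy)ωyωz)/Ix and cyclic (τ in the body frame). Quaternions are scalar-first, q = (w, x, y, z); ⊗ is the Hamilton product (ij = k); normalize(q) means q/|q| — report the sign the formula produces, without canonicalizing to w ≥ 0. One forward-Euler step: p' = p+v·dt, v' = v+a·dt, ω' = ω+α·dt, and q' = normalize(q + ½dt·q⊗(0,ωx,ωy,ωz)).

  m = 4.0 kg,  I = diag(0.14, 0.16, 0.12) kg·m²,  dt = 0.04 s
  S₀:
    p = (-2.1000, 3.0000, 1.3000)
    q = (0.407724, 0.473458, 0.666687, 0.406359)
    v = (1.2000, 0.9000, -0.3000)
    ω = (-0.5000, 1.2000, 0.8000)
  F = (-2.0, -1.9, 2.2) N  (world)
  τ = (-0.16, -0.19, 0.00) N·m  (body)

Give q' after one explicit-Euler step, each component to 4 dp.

q' = (0.3898, 0.4701, 0.6645, 0.4307)

q⊗(0,ω) = (-0.8883826, -0.1581432, -0.0926771, 1.2276723)
q' = normalize(q + ½dt·q⊗(0,ω)) = (0.3898, 0.4701, 0.6645, 0.4307)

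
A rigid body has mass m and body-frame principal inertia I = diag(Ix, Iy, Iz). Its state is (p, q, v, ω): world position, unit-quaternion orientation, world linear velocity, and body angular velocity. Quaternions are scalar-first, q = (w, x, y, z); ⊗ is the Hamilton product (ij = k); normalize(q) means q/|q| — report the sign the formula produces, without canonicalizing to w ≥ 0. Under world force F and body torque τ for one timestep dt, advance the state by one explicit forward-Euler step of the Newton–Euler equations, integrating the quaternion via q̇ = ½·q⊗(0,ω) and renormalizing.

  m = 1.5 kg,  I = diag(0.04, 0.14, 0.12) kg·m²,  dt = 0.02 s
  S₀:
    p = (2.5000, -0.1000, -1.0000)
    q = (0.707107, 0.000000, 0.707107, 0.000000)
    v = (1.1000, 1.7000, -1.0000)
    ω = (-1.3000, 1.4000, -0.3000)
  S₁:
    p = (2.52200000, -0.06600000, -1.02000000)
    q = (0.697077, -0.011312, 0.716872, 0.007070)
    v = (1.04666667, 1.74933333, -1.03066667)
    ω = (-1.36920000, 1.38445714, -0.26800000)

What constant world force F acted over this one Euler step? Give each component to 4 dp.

F = (-4.0000, 3.7000, -2.3000)

Δv = v₁−v₀ = (-0.05333333, 0.04933333, -0.03066667)
F = m·Δv/dt = (-4.0000, 3.7000, -2.3000)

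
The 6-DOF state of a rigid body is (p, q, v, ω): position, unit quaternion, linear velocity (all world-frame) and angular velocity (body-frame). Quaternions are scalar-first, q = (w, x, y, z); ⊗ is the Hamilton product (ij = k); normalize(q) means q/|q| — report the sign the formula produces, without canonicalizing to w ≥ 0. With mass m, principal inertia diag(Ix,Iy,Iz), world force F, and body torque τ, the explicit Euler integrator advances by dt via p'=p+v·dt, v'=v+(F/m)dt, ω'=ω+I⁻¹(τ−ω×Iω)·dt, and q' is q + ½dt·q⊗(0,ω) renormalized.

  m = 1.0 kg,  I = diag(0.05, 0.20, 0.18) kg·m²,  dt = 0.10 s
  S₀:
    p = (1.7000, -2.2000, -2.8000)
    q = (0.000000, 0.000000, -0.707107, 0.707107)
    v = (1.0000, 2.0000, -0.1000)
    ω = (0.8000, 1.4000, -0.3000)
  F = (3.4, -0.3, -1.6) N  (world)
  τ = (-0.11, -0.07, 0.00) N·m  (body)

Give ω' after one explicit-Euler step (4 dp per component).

precession coupling ω×(Iω) = (0.0084, 0.0312, 0.1680)
α = I⁻¹(τ − ω×Iω) = (-2.3680, -0.5060, -0.9333)
ω + α·dt = (0.5632, 1.3494, -0.3933)

ω' = (0.5632, 1.3494, -0.3933)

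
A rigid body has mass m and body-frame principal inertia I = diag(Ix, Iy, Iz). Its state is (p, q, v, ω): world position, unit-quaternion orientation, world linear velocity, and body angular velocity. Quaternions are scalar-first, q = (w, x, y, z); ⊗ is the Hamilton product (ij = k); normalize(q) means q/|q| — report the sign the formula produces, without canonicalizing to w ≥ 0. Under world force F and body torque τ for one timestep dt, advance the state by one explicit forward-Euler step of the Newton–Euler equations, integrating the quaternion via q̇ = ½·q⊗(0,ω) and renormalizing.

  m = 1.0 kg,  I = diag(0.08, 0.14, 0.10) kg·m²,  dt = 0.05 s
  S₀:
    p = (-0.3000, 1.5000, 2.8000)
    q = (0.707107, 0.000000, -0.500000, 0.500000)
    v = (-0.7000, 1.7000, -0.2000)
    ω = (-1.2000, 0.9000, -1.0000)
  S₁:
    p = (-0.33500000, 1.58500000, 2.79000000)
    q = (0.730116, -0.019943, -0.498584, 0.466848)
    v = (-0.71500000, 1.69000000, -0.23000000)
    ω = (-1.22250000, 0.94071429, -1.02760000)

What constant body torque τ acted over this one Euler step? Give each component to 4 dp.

τ = (0.0000, 0.0900, -0.1200)

Δω = ω₁−ω₀ = (-0.02250000, 0.04071429, -0.02760000)
precession coupling = (0.0360, -0.0240, -0.0648)
τ = I·(Δω/dt) + ω₀×(Iω₀) = (0.0000, 0.0900, -0.1200)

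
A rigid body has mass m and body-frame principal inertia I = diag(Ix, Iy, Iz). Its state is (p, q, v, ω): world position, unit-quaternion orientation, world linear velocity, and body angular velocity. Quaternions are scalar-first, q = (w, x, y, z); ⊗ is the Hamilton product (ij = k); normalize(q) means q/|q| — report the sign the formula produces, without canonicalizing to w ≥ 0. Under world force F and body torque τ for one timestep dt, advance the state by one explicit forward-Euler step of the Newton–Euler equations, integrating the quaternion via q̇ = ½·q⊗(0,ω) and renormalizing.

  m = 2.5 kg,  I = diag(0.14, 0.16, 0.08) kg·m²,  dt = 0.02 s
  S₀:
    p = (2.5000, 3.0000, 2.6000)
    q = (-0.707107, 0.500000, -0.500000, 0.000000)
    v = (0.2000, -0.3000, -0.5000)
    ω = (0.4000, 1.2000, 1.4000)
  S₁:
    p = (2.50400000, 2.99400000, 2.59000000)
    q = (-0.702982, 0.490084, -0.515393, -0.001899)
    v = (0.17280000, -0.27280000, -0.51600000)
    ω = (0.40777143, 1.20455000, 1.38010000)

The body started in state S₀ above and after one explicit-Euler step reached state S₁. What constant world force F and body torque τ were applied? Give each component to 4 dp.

F = (-3.4000, 3.4000, -2.0000)
τ = (-0.0800, 0.0700, -0.0700)

ω₁ − ω₀ = (0.00777143, 0.00455000, -0.01990000)
τ = I·(Δω/dt) + ω₀×(Iω₀) = (-0.0800, 0.0700, -0.0700)
Δv = v₁−v₀ = (-0.02720000, 0.02720000, -0.01600000)
applied force F = (-3.4000, 3.4000, -2.0000)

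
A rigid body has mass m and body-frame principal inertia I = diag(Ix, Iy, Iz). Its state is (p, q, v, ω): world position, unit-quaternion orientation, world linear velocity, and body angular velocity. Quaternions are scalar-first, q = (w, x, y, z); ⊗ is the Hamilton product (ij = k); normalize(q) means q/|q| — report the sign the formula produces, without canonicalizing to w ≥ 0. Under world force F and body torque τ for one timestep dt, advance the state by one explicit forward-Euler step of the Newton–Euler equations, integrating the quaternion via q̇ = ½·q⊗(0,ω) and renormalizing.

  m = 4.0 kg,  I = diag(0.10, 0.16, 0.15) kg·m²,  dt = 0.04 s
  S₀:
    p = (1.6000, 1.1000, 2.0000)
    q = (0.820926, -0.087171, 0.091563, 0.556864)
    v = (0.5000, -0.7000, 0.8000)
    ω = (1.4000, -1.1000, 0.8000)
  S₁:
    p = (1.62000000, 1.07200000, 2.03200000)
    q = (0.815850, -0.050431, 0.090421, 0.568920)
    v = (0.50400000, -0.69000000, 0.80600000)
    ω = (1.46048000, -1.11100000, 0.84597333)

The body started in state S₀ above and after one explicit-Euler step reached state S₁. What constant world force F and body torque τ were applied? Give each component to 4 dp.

F = (0.4000, 1.0000, 0.6000)
τ = (0.1600, -0.1000, 0.0800)

Δv = v₁−v₀ = (0.00400000, 0.01000000, 0.00600000)
F = m·Δv/dt = (0.4000, 1.0000, 0.6000)
Δω = ω₁−ω₀ = (0.06048000, -0.01100000, 0.04597333)
applied torque τ = (0.1600, -0.1000, 0.0800)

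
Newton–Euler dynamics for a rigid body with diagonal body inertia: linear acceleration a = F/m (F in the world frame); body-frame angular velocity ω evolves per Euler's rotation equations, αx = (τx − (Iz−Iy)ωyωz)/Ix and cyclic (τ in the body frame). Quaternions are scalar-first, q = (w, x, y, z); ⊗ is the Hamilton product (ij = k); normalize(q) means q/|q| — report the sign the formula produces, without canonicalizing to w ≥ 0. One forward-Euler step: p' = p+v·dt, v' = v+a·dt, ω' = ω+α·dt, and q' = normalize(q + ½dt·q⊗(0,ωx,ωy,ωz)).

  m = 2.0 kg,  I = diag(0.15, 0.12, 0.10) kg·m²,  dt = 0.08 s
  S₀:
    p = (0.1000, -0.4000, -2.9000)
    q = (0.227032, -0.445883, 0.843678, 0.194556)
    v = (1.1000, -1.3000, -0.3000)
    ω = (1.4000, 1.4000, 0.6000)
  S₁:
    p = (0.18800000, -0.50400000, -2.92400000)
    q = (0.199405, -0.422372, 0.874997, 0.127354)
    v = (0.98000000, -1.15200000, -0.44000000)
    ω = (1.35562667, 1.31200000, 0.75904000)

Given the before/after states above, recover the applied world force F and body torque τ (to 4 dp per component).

F = (-3.0000, 3.7000, -3.5000)
τ = (-0.1000, -0.0900, 0.1400)

velocity change Δv = (-0.12000000, 0.14800000, -0.14000000)
m·(v₁−v₀)/dt = (-3.0000, 3.7000, -3.5000)
ω₁ − ω₀ = (-0.04437333, -0.08800000, 0.15904000)
precession coupling = (-0.0168, 0.0420, -0.0588)
τ = I·(Δω/dt) + ω₀×(Iω₀) = (-0.1000, -0.0900, 0.1400)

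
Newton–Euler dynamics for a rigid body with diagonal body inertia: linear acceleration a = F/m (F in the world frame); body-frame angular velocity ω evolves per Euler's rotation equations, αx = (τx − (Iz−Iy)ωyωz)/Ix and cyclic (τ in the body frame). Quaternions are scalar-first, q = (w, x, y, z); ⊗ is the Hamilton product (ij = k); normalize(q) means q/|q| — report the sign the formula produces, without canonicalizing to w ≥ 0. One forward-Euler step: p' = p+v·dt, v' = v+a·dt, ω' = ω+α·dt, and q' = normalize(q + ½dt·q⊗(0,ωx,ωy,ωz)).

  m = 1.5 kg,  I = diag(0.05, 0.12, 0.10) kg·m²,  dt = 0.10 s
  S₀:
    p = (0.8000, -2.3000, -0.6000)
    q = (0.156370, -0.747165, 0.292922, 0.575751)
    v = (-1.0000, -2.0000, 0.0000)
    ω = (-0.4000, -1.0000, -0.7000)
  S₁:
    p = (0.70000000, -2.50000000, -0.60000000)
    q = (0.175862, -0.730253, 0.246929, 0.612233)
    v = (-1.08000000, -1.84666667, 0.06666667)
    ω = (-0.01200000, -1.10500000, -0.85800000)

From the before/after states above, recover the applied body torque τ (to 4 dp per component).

ω₁ − ω₀ = (0.38800000, -0.10500000, -0.15800000)
ω₀×(Iω₀) = (-0.0140, -0.0140, 0.0280)
τ = I·(Δω/dt) + ω₀×(Iω₀) = (0.1800, -0.1400, -0.1300)

τ = (0.1800, -0.1400, -0.1300)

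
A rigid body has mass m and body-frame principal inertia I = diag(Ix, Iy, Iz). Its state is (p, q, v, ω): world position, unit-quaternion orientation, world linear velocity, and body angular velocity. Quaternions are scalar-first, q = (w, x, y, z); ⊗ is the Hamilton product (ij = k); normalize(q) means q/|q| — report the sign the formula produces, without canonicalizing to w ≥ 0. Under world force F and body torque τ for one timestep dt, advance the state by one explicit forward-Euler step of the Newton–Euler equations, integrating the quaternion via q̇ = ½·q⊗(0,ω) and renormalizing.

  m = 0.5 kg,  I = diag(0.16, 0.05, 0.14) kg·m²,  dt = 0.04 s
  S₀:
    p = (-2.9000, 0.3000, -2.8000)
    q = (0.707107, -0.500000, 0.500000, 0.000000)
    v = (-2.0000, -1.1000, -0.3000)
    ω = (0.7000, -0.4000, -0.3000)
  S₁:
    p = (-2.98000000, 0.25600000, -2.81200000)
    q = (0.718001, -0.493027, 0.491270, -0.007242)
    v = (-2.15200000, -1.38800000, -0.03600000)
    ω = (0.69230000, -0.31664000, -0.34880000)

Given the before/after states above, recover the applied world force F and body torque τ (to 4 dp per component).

F = (-1.9000, -3.6000, 3.3000)
τ = (-0.0200, 0.1000, -0.1400)

rate change Δω = (-0.00770000, 0.08336000, -0.04880000)
applied torque τ = (-0.0200, 0.1000, -0.1400)
velocity change Δv = (-0.15200000, -0.28800000, 0.26400000)
m·(v₁−v₀)/dt = (-1.9000, -3.6000, 3.3000)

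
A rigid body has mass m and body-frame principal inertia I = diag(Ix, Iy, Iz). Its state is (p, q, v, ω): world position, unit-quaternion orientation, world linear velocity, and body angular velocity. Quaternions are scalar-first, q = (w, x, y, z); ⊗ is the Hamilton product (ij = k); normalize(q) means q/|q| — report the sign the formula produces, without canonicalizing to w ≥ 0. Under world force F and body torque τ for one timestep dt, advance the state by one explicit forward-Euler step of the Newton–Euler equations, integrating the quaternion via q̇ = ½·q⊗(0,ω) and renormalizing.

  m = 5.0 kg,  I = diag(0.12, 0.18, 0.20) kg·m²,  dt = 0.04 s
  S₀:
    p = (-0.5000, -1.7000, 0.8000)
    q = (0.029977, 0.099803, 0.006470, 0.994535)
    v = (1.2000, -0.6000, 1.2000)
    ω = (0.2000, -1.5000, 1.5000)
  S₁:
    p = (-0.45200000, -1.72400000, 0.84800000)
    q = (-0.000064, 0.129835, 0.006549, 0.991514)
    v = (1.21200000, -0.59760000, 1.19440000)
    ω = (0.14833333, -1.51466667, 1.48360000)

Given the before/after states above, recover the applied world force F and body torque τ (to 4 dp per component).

F = (1.5000, 0.3000, -0.7000)
τ = (-0.2000, -0.0900, -0.1000)

velocity change Δv = (0.01200000, 0.00240000, -0.00560000)
applied force F = (1.5000, 0.3000, -0.7000)
ω₁ − ω₀ = (-0.05166667, -0.01466667, -0.01640000)
gyro term ω₀×Iω₀ = (-0.0450, -0.0240, -0.0180)
I·α + gyro = (-0.2000, -0.0900, -0.1000)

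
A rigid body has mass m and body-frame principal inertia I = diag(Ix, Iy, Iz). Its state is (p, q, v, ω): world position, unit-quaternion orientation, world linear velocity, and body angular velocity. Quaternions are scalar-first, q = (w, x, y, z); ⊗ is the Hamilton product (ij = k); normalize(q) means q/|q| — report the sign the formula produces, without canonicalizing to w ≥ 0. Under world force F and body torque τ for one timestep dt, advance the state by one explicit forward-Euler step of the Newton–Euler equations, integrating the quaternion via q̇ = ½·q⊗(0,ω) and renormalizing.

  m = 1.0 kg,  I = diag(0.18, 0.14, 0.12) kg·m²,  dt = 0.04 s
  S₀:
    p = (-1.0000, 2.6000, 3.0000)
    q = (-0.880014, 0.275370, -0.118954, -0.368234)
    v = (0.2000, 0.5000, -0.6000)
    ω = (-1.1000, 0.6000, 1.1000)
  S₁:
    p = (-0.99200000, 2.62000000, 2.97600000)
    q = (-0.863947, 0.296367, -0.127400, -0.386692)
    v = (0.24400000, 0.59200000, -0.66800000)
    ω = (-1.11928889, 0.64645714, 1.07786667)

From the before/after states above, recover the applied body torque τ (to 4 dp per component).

τ = (-0.1000, 0.0900, -0.0400)

Δω = ω₁−ω₀ = (-0.01928889, 0.04645714, -0.02213333)
applied torque τ = (-0.1000, 0.0900, -0.0400)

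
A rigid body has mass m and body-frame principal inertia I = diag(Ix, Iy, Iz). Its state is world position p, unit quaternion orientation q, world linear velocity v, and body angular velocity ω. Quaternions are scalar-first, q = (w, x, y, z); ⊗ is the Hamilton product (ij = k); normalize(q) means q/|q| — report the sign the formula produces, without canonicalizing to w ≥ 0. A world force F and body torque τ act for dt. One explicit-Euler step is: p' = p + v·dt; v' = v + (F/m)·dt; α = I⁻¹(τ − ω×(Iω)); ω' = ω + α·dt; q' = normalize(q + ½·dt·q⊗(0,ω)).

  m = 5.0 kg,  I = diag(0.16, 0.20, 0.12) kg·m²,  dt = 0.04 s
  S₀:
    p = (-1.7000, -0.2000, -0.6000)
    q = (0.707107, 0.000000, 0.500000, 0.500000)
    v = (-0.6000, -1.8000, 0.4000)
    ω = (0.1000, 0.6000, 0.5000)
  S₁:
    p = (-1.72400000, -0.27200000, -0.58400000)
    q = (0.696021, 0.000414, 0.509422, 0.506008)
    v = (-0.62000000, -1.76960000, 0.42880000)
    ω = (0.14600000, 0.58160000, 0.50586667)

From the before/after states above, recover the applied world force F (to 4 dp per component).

v₁ − v₀ = (-0.02000000, 0.03040000, 0.02880000)
F = m·Δv/dt = (-2.5000, 3.8000, 3.6000)

F = (-2.5000, 3.8000, 3.6000)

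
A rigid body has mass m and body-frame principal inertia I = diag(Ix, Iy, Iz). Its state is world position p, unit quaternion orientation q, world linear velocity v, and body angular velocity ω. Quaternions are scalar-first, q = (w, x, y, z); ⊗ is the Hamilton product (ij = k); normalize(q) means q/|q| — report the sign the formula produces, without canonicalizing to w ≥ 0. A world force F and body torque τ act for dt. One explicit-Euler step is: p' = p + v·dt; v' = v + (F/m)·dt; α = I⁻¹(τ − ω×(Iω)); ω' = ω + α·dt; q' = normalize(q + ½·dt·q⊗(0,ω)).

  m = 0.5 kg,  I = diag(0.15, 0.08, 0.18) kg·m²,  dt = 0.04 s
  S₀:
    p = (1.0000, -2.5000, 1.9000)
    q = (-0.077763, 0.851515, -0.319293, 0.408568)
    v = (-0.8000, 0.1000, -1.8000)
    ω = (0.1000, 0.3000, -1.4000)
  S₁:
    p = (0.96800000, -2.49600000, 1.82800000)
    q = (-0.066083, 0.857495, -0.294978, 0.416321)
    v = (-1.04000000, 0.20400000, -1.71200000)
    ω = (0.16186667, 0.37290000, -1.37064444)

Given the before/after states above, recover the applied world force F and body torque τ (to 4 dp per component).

velocity change Δv = (-0.24000000, 0.10400000, 0.08800000)
applied force F = (-3.0000, 1.3000, 1.1000)
ω₁ − ω₀ = (0.06186667, 0.07290000, 0.02935556)
gyro term ω₀×Iω₀ = (-0.0420, 0.0042, -0.0021)
applied torque τ = (0.1900, 0.1500, 0.1300)

F = (-3.0000, 1.3000, 1.1000)
τ = (0.1900, 0.1500, 0.1300)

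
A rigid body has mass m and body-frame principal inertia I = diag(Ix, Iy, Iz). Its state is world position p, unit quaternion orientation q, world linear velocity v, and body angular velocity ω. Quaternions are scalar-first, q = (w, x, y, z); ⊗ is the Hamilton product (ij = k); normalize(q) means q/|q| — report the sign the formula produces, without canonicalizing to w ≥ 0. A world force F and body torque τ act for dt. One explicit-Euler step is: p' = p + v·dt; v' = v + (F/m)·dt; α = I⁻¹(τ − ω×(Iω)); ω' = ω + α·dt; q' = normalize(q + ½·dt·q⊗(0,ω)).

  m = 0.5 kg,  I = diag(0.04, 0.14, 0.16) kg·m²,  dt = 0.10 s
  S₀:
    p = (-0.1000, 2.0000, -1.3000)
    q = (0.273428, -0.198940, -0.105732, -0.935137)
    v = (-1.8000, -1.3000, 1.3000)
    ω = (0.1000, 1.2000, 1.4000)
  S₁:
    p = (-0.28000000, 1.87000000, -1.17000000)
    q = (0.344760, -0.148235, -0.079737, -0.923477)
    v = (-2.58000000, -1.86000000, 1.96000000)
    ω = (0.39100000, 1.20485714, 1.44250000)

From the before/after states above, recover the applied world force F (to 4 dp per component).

Δv = v₁−v₀ = (-0.78000000, -0.56000000, 0.66000000)
applied force F = (-3.9000, -2.8000, 3.3000)

F = (-3.9000, -2.8000, 3.3000)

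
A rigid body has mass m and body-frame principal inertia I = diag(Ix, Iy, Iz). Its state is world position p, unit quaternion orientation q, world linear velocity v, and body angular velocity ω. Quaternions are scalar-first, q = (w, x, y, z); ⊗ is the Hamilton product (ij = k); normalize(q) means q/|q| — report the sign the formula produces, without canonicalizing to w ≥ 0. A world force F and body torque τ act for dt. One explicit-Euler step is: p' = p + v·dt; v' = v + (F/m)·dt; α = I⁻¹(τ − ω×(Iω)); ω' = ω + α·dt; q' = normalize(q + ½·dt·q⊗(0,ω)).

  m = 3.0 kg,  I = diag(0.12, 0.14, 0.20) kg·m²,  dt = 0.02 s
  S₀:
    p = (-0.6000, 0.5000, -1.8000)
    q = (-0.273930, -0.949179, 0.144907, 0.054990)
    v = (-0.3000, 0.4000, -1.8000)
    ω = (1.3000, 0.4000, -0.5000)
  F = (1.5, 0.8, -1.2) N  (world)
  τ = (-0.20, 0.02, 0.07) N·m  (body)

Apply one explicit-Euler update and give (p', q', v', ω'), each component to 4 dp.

p' = (-0.6060, 0.5080, -1.8360)
q' = (-0.2619, -0.9536, 0.1398, 0.0507)
v' = (-0.2900, 0.4053, -1.8080)
ω' = (1.2687, 0.3954, -0.4940)

a = (0.5000, 0.2667, -0.4000)
new position p' = (-0.6060, 0.5080, -1.8360)
v + (F/m)dt = (-0.2900, 0.4053, -1.8080)
gyro term ω×Iω = (-0.0120, 0.0520, 0.0104)
(τ − ω×Iω)/I = (-1.5667, -0.2286, 0.2980)
new body rate ω' = (1.2687, 0.3954, -0.4940)
Hamilton product q⊗(0,ω) = (1.2034649, -0.4505585, -0.5126745, -0.4310857)
updated quaternion q' = (-0.2619, -0.9536, 0.1398, 0.0507)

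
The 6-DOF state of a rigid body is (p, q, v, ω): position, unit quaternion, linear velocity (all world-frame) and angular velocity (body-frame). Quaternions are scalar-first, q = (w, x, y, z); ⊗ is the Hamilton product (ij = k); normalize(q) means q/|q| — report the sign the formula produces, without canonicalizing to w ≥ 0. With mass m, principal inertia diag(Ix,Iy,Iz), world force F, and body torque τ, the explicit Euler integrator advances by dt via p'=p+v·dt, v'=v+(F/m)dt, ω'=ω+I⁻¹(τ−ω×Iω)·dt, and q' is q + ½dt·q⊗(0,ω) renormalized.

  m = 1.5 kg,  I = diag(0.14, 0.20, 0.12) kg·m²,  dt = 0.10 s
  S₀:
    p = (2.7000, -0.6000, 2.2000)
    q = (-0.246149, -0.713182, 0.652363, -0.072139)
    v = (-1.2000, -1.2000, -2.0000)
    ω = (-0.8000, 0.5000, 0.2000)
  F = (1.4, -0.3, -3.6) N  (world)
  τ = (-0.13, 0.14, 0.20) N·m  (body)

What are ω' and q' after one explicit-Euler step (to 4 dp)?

precession coupling ω×(Iω) = (-0.0080, -0.0032, -0.0240)
angular accel α = (-0.8714, 0.7160, 1.8667)
ω' = ω + α·dt = (-0.8871, 0.5716, 0.3867)
2q̇ = q⊗(0,ω) = (-0.8822993, 0.3634613, 0.0772731, 0.1160696)
updated quaternion q' = (-0.2899, -0.6942, 0.6555, -0.0663)

ω' = (-0.8871, 0.5716, 0.3867)
q' = (-0.2899, -0.6942, 0.6555, -0.0663)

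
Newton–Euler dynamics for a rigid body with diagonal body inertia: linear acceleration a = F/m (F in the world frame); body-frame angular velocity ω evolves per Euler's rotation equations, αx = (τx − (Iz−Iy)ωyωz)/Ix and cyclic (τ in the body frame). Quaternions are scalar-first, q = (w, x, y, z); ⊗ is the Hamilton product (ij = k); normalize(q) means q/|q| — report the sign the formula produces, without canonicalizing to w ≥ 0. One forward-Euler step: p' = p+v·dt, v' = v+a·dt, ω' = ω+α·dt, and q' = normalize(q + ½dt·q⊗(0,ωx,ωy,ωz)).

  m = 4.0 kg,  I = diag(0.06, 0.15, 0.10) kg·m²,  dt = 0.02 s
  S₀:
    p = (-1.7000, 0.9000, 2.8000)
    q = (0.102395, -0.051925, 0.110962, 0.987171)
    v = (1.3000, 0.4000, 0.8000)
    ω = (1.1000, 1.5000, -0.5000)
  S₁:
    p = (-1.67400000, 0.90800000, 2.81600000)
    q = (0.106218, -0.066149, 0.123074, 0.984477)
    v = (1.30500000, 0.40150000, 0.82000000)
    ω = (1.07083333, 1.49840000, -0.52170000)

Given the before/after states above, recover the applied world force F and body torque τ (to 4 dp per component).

F = (1.0000, 0.3000, 4.0000)
τ = (-0.0500, 0.0100, 0.0400)

v₁ − v₀ = (0.00500000, 0.00150000, 0.02000000)
F = m·Δv/dt = (1.0000, 0.3000, 4.0000)
rate change Δω = (-0.02916667, -0.00160000, -0.02170000)
applied torque τ = (-0.0500, 0.0100, 0.0400)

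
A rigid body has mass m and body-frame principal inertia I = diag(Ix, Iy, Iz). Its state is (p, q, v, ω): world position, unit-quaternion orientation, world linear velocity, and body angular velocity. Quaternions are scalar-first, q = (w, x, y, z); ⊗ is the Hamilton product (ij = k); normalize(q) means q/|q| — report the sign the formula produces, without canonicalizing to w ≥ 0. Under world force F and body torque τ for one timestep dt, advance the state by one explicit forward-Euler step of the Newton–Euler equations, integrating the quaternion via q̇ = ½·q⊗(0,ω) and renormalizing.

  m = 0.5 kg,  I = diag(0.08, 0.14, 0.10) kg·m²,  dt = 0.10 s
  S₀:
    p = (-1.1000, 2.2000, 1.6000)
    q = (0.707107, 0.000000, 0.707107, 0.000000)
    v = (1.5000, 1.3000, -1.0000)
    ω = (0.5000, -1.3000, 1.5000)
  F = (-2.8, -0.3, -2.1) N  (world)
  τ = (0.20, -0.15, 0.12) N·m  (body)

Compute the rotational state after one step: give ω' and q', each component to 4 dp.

α = I⁻¹(τ − ω×Iω) = (1.5250, -0.9643, 1.5900)
ω + α·dt = (0.6525, -1.3964, 1.6590)
Hamilton product q⊗(0,ω) = (0.9192391, 1.4142140, -0.9192391, 0.7071070)
q' = normalize(q + ½dt·q⊗(0,ω)) = (0.7492, 0.0703, 0.6577, 0.0352)

ω' = (0.6525, -1.3964, 1.6590)
q' = (0.7492, 0.0703, 0.6577, 0.0352)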